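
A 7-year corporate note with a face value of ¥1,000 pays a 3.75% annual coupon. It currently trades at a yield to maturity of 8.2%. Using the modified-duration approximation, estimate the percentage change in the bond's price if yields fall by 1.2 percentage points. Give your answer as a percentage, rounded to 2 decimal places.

+6.84%

Periodic yield y = 0.082. Modified duration first:
  t   CF        PV=CF/(1+0.082)^t    t·PV
  1        37.50        34.6580        34.6580
  2        37.50        32.0315        64.0629
  3        37.50        29.6039        88.8118
  4        37.50        27.3604       109.4415
  5        37.50        25.2869       126.4343
  6        37.50        23.3705       140.2229
  7     1,037.50       597.5817     4,183.0718
  Σ                    769.8929     4,746.7034
P = 769.8929; D_Mac = 6.16541 yrs; D_mod = 6.16541/(1+0.082) = 5.69816 yrs.
ΔP/P ≈ -D_mod · Δy = -5.69816 × (-0.012) = +0.068378 = +6.8378%.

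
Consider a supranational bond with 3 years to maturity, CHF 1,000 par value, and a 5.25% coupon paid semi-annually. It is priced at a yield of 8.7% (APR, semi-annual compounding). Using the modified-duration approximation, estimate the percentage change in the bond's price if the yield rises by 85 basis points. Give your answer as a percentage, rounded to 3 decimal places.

Periodic yield y = 0.0435. Modified duration first:
  t   CF        PV=CF/(1+0.0435)^t    t·PV
  1        26.25        25.1557        25.1557
  2        26.25        24.1071        48.2141
  3        26.25        23.1021        69.3064
  4        26.25        22.1391        88.5563
  5        26.25        21.2162       106.0809
  6     1,026.25       794.8743     4,769.2457
  Σ                    910.5945     5,106.5591
P = 910.5945; D_Mac = 5.60794 half-year periods = 2.80397 yrs; D_mod = 2.80397/(1+0.0435) = 2.68708 yrs.
ΔP/P ≈ -D_mod · Δy = -2.68708 × (+0.0085) = -0.022840 = -2.2840%.

-2.284%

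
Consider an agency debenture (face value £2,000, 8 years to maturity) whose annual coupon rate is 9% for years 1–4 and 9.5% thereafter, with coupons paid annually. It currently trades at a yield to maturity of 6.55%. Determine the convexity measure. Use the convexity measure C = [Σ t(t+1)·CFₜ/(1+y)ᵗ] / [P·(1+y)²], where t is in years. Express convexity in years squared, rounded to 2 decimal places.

44.42

With y = 0.0655:
  t   CF        PV=CF/(1+0.0655)^t    t·PV        t(t+1)·PV
  1       180.00       168.9348       168.9348         337.8695
  2       180.00       158.5498       317.0995         951.2986
  3       180.00       148.8032       446.4095       1,785.6379
  4       180.00       139.6557       558.6228       2,793.1141
  5       190.00       138.3523       691.7614       4,150.5685
  6       190.00       129.8473       779.0837       5,453.5860
  7       190.00       121.8651       853.0558       6,824.4468
  8     2,190.00     1,318.3068    10,546.4542      94,918.0875
  Σ                  2,324.3149    14,361.4217     117,214.6089
P = 2,324.3149.
Convexity = Σ t(t+1)·PV / [P·(1+y)²] = 117,214.6089 / (2,324.3149 × 1.135290) = 44.42014.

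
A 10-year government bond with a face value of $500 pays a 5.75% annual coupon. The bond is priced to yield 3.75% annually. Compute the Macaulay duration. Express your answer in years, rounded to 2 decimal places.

Periodic yield y = 0.0375. Discount each cash flow and weight by its year:
  t   CF        PV=CF/(1+0.0375)^t    t·PV
  1        28.75        27.7108        27.7108
  2        28.75        26.7092        53.4185
  3        28.75        25.7439        77.2316
  4        28.75        24.8134        99.2534
  5        28.75        23.9165       119.5824
  6        28.75        23.0520       138.3122
  7        28.75        22.2188       155.5318
  8        28.75        21.4157       171.3259
  9        28.75        20.6417       185.7751
  10      528.75       365.9058     3,659.0583
  Σ                    582.1279     4,687.1999
Price P = Σ PV = 582.1279.
Macaulay duration = Σ(t·PV) / P = 4,687.1999 / 582.1279 = 8.05184 years.

8.05 years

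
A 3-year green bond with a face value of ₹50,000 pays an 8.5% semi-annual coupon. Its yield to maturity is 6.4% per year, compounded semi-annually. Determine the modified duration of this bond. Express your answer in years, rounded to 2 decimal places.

2.64 years

Periodic yield y = 0.032. First find Macaulay duration:
  t   CF        PV=CF/(1+0.032)^t    t·PV
  1     2,125.00     2,059.1085     2,059.1085
  2     2,125.00     1,995.2602     3,990.5204
  3     2,125.00     1,933.3917     5,800.1750
  4     2,125.00     1,873.4415     7,493.7662
  5     2,125.00     1,815.3503     9,076.7516
  6    52,125.00    43,148.7167   258,892.3005
  Σ                 52,825.2690   287,312.6222
P = 52,825.2690; Macaulay duration = 287,312.6222 / 52,825.2690 = 5.43892 half-year periods = 2.71946 years.
Modified duration = D_Mac / (1 + y) = 2.71946 / 1.032 = 2.63514 years.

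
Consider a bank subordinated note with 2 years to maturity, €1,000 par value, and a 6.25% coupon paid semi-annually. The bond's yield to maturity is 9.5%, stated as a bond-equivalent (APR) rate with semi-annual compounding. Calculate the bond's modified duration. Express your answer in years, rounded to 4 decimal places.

1.8213 years

Periodic yield y = 0.0475. First find Macaulay duration:
  t   CF        PV=CF/(1+0.0475)^t    t·PV
  1        31.25        29.8329        29.8329
  2        31.25        28.4801        56.9603
  3        31.25        27.1887        81.5660
  4     1,031.25       856.5404     3,426.1615
  Σ                    942.0421     3,594.5207
P = 942.0421; Macaulay duration = 3,594.5207 / 942.0421 = 3.81567 half-year periods = 1.90783 years.
Modified duration = D_Mac / (1 + y) = 1.90783 / 1.0475 = 1.82132 years.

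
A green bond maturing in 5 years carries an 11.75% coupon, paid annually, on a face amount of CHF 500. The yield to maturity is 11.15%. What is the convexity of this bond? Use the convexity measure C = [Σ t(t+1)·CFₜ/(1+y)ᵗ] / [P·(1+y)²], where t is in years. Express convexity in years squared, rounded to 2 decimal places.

With y = 0.1115:
  t   CF        PV=CF/(1+0.1115)^t    t·PV        t(t+1)·PV
  1        58.75        52.8565        52.8565         105.7130
  2        58.75        47.5542        95.1084         285.3252
  3        58.75        42.7838       128.3514         513.4057
  4        58.75        38.4920       153.9678         769.8392
  5       558.75       329.3595     1,646.7975       9,880.7851
  Σ                    511.0460     2,077.0817      11,555.0683
P = 511.0460.
Convexity = Σ t(t+1)·PV / [P·(1+y)²] = 11,555.0683 / (511.0460 × 1.235432) = 18.30179.

18.30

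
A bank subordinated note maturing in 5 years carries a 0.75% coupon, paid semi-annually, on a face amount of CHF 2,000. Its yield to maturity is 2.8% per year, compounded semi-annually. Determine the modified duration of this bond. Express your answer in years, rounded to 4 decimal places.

Periodic yield y = 0.014. First find Macaulay duration:
  t   CF        PV=CF/(1+0.014)^t    t·PV
  1         7.50         7.3964         7.3964
  2         7.50         7.2943        14.5887
  3         7.50         7.1936        21.5809
  4         7.50         7.0943        28.3772
  5         7.50         6.9963        34.9817
  6         7.50         6.8998        41.3985
  7         7.50         6.8045        47.6314
  8         7.50         6.7105        53.6843
  9         7.50         6.6179        59.5610
  10    2,007.50     1,746.9320    17,469.3202
  Σ                  1,809.9397    17,778.5204
P = 1,809.9397; Macaulay duration = 17,778.5204 / 1,809.9397 = 9.82271 half-year periods = 4.91136 years.
Modified duration = D_Mac / (1 + y) = 4.91136 / 1.014 = 4.84355 years.

4.8435 years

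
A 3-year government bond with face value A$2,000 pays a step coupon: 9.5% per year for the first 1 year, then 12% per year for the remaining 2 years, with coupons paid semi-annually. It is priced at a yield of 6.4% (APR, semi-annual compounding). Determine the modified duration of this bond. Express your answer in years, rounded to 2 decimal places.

2.59 years

Periodic yield y = 0.032. First find Macaulay duration:
  t   CF        PV=CF/(1+0.032)^t    t·PV
  1        95.00        92.0543        92.0543
  2        95.00        89.1999       178.3997
  3       120.00       109.1798       327.5393
  4       120.00       105.7943       423.1774
  5       120.00       102.5139       512.5695
  6     2,120.00     1,754.9214    10,529.5286
  Σ                  2,253.6636    12,063.2688
P = 2,253.6636; Macaulay duration = 12,063.2688 / 2,253.6636 = 5.35274 half-year periods = 2.67637 years.
Modified duration = D_Mac / (1 + y) = 2.67637 / 1.032 = 2.59338 years.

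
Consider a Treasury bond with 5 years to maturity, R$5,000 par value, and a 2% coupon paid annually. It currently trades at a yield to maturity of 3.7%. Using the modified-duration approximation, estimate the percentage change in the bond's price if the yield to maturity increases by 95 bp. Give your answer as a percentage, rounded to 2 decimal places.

-4.40%

Periodic yield y = 0.037. Modified duration first:
  t   CF        PV=CF/(1+0.037)^t    t·PV
  1       100.00        96.4320        96.4320
  2       100.00        92.9913       185.9827
  3       100.00        89.6734       269.0203
  4       100.00        86.4739       345.8955
  5     5,100.00     4,252.8141    21,264.0703
  Σ                  4,618.3847    22,161.4007
P = 4,618.3847; D_Mac = 4.79852 yrs; D_mod = 4.79852/(1+0.037) = 4.62731 yrs.
ΔP/P ≈ -D_mod · Δy = -4.62731 × (+0.0095) = -0.043959 = -4.3959%.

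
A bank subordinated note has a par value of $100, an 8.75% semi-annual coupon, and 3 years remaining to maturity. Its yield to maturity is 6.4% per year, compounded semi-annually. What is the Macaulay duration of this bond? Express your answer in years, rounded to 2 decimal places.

Periodic yield y = 0.032. Discount each cash flow and weight by its period:
  t   CF        PV=CF/(1+0.032)^t    t·PV
  1        4.375         4.2393         4.2393
  2        4.375         4.1079         8.2158
  3        4.375         3.9805        11.9415
  4        4.375         3.8571        15.4283
  5        4.375         3.7375        18.6874
  6      104.375        86.4009       518.4054
  Σ                    106.3232       576.9179
Price P = Σ PV = 106.3232.
Macaulay duration = Σ(t·PV) / P = 576.9179 / 106.3232 = 5.42608 half-year periods.
In years: 5.42608 / 2 = 2.71304 years.

2.71 years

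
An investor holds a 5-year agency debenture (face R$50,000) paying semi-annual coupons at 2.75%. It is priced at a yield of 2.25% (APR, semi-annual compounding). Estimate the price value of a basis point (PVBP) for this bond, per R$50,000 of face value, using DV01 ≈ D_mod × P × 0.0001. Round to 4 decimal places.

R$23.8347

Periodic yield y = 0.01125.
  t   CF        PV=CF/(1+0.01125)^t    t·PV
  1       687.50       679.8517       679.8517
  2       687.50       672.2884     1,344.5768
  3       687.50       664.8093     1,994.4280
  4       687.50       657.4134     2,629.6537
  5       687.50       650.0998     3,250.4990
  6       687.50       642.8675     3,857.2052
  7       687.50       635.7157     4,450.0101
  8       687.50       628.6435     5,029.1480
  9       687.50       621.6499     5,594.8494
  10   50,687.50    45,322.6740   453,226.7404
  Σ                 51,176.0134   482,056.9622
P = 51,176.0134; D_Mac = 9.41959 half-year periods = 4.70979 yrs; D_mod = 4.65740 yrs.
DV01 ≈ 4.65740 × 51,176.0134 × 0.0001 = 23.834708.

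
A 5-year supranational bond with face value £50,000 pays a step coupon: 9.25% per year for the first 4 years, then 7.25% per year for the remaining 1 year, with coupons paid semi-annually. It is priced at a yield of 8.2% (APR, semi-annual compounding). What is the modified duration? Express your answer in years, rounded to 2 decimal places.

Periodic yield y = 0.041. First find Macaulay duration:
  t   CF        PV=CF/(1+0.041)^t    t·PV
  1     2,312.50     2,221.4217     2,221.4217
  2     2,312.50     2,133.9306     4,267.8611
  3     2,312.50     2,049.8853     6,149.6558
  4     2,312.50     1,969.1501     7,876.6004
  5     2,312.50     1,891.5947     9,457.9736
  6     2,312.50     1,817.0939    10,902.5632
  7     2,312.50     1,745.5273    12,218.6908
  8     2,312.50     1,676.7793    13,414.2344
  9     1,812.50     1,262.4711    11,362.2400
  10   51,812.50    34,667.8775   346,678.7746
  Σ                 51,435.7314   424,550.0157
P = 51,435.7314; Macaulay duration = 424,550.0157 / 51,435.7314 = 8.25399 half-year periods = 4.12700 years.
Modified duration = D_Mac / (1 + y) = 4.12700 / 1.041 = 3.96445 years.

3.96 years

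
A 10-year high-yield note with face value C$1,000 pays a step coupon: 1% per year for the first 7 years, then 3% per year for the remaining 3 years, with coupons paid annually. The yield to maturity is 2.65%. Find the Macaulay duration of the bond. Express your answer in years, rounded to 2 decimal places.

9.49 years

Periodic yield y = 0.0265. Discount each cash flow and weight by its year:
  t   CF        PV=CF/(1+0.0265)^t    t·PV
  1        10.00         9.7418         9.7418
  2        10.00         9.4903        18.9807
  3        10.00         9.2453        27.7360
  4        10.00         9.0067        36.0267
  5        10.00         8.7742        43.8708
  6        10.00         8.5476        51.2858
  7        10.00         8.3270        58.2888
  8        30.00        24.3360       194.6882
  9        30.00        23.7078       213.3699
  10    1,030.00       792.9534     7,929.5344
  Σ                    904.1302     8,583.5232
Price P = Σ PV = 904.1302.
Macaulay duration = Σ(t·PV) / P = 8,583.5232 / 904.1302 = 9.49368 years.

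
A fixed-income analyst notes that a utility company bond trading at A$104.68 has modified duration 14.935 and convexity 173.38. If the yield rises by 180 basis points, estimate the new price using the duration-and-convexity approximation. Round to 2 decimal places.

Duration effect: -D_mod·Δy = -14.935 × (+0.018) = -0.268830
Convexity effect: ½·C·(Δy)² = 0.5 × 173.38 × (0.018)² = +0.02808756
ΔP/P ≈ -0.268830 + 0.02808756 = -0.24074244
New price ≈ 104.68 × (1 - 0.24074244) = 79.4790813808.

A$79.48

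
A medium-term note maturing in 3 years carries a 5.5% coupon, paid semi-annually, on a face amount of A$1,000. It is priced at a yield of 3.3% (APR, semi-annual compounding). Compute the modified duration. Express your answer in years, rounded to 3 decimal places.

Periodic yield y = 0.0165. First find Macaulay duration:
  t   CF        PV=CF/(1+0.0165)^t    t·PV
  1        27.50        27.0536        27.0536
  2        27.50        26.6145        53.2290
  3        27.50        26.1825        78.5474
  4        27.50        25.7575       103.0299
  5        27.50        25.3394       126.6968
  6     1,027.50       931.4028     5,588.4167
  Σ                  1,062.3502     5,976.9734
P = 1,062.3502; Macaulay duration = 5,976.9734 / 1,062.3502 = 5.62618 half-year periods = 2.81309 years.
Modified duration = D_Mac / (1 + y) = 2.81309 / 1.0165 = 2.76743 years.

2.767 years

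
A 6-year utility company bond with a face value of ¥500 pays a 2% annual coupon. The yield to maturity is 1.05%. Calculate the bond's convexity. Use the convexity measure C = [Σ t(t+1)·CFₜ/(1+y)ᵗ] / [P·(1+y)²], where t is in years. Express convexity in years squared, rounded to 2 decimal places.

38.60

With y = 0.0105:
  t   CF        PV=CF/(1+0.0105)^t    t·PV        t(t+1)·PV
  1        10.00         9.8961         9.8961          19.7922
  2        10.00         9.7933        19.5865          58.7596
  3        10.00         9.6915        29.0745         116.2980
  4        10.00         9.5908        38.3632         191.8160
  5        10.00         9.4911        47.4557         284.7342
  6       510.00       479.0185     2,874.1109      20,118.7762
  Σ                    527.4813     3,018.4869      20,790.1761
P = 527.4813.
Convexity = Σ t(t+1)·PV / [P·(1+y)²] = 20,790.1761 / (527.4813 × 1.021110) = 38.59922.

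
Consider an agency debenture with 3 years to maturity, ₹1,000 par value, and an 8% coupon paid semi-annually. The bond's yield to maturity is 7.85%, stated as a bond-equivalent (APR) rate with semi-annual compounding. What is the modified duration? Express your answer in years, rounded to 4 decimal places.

2.6236 years

Periodic yield y = 0.03925. First find Macaulay duration:
  t   CF        PV=CF/(1+0.03925)^t    t·PV
  1        40.00        38.4893        38.4893
  2        40.00        37.0356        74.0713
  3        40.00        35.6369       106.9107
  4        40.00        34.2910       137.1639
  5        40.00        32.9959       164.9794
  6     1,040.00       825.4925     4,952.9551
  Σ                  1,003.9412     5,474.5697
P = 1,003.9412; Macaulay duration = 5,474.5697 / 1,003.9412 = 5.45308 half-year periods = 2.72654 years.
Modified duration = D_Mac / (1 + y) = 2.72654 / 1.03925 = 2.62356 years.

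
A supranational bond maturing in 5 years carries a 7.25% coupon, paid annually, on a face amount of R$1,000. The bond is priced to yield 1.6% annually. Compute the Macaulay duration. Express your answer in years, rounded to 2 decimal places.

Periodic yield y = 0.016. Discount each cash flow and weight by its year:
  t   CF        PV=CF/(1+0.016)^t    t·PV
  1        72.50        71.3583        71.3583
  2        72.50        70.2345       140.4690
  3        72.50        69.1285       207.3854
  4        72.50        68.0398       272.1593
  5     1,072.50       990.6694     4,953.3471
  Σ                  1,269.4305     5,644.7191
Price P = Σ PV = 1,269.4305.
Macaulay duration = Σ(t·PV) / P = 5,644.7191 / 1,269.4305 = 4.44665 years.

4.45 years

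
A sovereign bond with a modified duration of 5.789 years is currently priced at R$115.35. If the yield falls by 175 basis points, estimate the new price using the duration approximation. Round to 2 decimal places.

R$127.04

Duration approximation: ΔP/P ≈ -D_mod · Δy = -5.789 × (-0.0175) = +0.1013075.
New price ≈ 115.35 × (1 + 0.1013075) = 127.035820125.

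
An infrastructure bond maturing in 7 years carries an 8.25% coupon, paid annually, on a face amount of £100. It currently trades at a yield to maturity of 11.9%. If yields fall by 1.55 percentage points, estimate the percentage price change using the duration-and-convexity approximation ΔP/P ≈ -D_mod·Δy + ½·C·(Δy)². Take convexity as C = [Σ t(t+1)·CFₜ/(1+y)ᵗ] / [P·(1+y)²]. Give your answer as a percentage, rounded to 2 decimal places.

+7.91%

With y = 0.119:
  t   CF        PV=CF/(1+0.119)^t    t·PV        t(t+1)·PV
  1         8.25         7.3727         7.3727          14.7453
  2         8.25         6.5886        13.1772          39.5317
  3         8.25         5.8879        17.6638          70.6553
  4         8.25         5.2618        21.0472         105.2358
  5         8.25         4.7022        23.5111         141.0668
  6         8.25         4.2022        25.2130         176.4911
  7       108.25        49.2739       344.9176       2,759.3407
  Σ                     83.2893       452.9026       3,307.0667
P = 83.2893; D_Mac = 5.43770 yrs; D_mod = 4.85943 yrs; C = 31.70979.
Duration effect: -4.85943 × (-0.0155) = +0.075321
Convexity effect: 0.5 × 31.70979 × (-0.0155)² = +0.0038091
ΔP/P ≈ +0.075321 + 0.0038091 = +0.079130 = +7.9130%.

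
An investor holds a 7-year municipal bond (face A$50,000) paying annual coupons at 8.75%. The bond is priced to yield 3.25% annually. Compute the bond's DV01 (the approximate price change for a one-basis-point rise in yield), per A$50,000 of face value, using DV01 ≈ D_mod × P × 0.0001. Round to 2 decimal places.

A$37.23

Periodic yield y = 0.0325.
  t   CF        PV=CF/(1+0.0325)^t    t·PV
  1     4,375.00     4,237.2881     4,237.2881
  2     4,375.00     4,103.9110     8,207.8221
  3     4,375.00     3,974.7322    11,924.1967
  4     4,375.00     3,849.6196    15,398.4784
  5     4,375.00     3,728.4451    18,642.2256
  6     4,375.00     3,611.0849    21,666.5092
  7    54,375.00    43,467.9189   304,275.4320
  Σ                 66,972.9998   384,351.9521
P = 66,972.9998; D_Mac = 5.73891 yrs; D_mod = 5.55827 yrs.
DV01 ≈ 5.55827 × 66,972.9998 × 0.0001 = 37.225371.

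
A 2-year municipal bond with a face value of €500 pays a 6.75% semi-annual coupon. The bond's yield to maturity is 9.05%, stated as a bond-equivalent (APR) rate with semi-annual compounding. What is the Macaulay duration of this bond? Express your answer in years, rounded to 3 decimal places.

Periodic yield y = 0.04525. Discount each cash flow and weight by its period:
  t   CF        PV=CF/(1+0.04525)^t    t·PV
  1       16.875        16.1445        16.1445
  2       16.875        15.4456        30.8911
  3       16.875        14.7769        44.3307
  4      516.875       433.0169     1,732.0675
  Σ                    479.3838     1,823.4338
Price P = Σ PV = 479.3838.
Macaulay duration = Σ(t·PV) / P = 1,823.4338 / 479.3838 = 3.80370 half-year periods.
In years: 3.80370 / 2 = 1.90185 years.

1.902 years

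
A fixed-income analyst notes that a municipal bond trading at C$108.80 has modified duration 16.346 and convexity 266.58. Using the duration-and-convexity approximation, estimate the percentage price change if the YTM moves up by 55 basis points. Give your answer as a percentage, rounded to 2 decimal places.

-8.59%

Duration effect: -D_mod·Δy = -16.346 × (+0.0055) = -0.089903
Convexity effect: ½·C·(Δy)² = 0.5 × 266.58 × (0.0055)² = +0.0040320225
ΔP/P ≈ -0.089903 + 0.0040320225 = -0.0858709775
= -8.58709775%.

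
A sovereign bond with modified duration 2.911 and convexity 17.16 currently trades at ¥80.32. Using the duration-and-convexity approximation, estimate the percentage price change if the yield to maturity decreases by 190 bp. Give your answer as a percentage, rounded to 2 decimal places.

Duration effect: -D_mod·Δy = -2.911 × (-0.019) = +0.055309
Convexity effect: ½·C·(Δy)² = 0.5 × 17.16 × (-0.019)² = +0.00309738
ΔP/P ≈ +0.055309 + 0.00309738 = +0.05840638
= +5.840638%.

+5.84%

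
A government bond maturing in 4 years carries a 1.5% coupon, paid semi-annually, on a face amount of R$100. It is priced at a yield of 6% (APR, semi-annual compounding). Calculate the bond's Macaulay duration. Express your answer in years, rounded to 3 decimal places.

3.886 years

Periodic yield y = 0.03. Discount each cash flow and weight by its period:
  t   CF        PV=CF/(1+0.03)^t    t·PV
  1         0.75         0.7282         0.7282
  2         0.75         0.7069         1.4139
  3         0.75         0.6864         2.0591
  4         0.75         0.6664         2.6655
  5         0.75         0.6470         3.2348
  6         0.75         0.6281         3.7687
  7         0.75         0.6098         4.2687
  8       100.75        79.5330       636.2638
  Σ                     84.2057       654.4026
Price P = Σ PV = 84.2057.
Macaulay duration = Σ(t·PV) / P = 654.4026 / 84.2057 = 7.77148 half-year periods.
In years: 7.77148 / 2 = 3.88574 years.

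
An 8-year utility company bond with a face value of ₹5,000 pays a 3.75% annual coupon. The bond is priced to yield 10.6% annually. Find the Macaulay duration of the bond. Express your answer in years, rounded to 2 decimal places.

Periodic yield y = 0.106. Discount each cash flow and weight by its year:
  t   CF        PV=CF/(1+0.106)^t    t·PV
  1       187.50       169.5298       169.5298
  2       187.50       153.2820       306.5639
  3       187.50       138.5913       415.7738
  4       187.50       125.3086       501.2343
  5       187.50       113.2989       566.4944
  6       187.50       102.4402       614.6413
  7       187.50        92.6223       648.3558
  8     5,187.50     2,316.9523    18,535.6184
  Σ                  3,212.0253    21,758.2119
Price P = Σ PV = 3,212.0253.
Macaulay duration = Σ(t·PV) / P = 21,758.2119 / 3,212.0253 = 6.77399 years.

6.77 years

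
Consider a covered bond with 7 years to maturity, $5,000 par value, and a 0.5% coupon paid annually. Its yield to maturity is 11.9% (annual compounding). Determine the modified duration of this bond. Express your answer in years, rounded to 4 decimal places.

6.1082 years

Periodic yield y = 0.119. First find Macaulay duration:
  t   CF        PV=CF/(1+0.119)^t    t·PV
  1        25.00        22.3414        22.3414
  2        25.00        19.9655        39.9310
  3        25.00        17.8423        53.5268
  4        25.00        15.9448        63.7793
  5        25.00        14.2492        71.2459
  6        25.00        12.7338        76.4031
  7     5,025.00     2,287.3123    16,011.1859
  Σ                  2,390.3892    16,338.4132
P = 2,390.3892; Macaulay duration = 16,338.4132 / 2,390.3892 = 6.83504 years.
Modified duration = D_Mac / (1 + y) = 6.83504 / 1.119 = 6.10817 years.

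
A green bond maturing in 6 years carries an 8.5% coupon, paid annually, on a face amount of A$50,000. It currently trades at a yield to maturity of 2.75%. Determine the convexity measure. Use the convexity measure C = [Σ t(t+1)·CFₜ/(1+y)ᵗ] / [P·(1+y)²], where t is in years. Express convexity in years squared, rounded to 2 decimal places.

31.76

With y = 0.0275:
  t   CF        PV=CF/(1+0.0275)^t    t·PV        t(t+1)·PV
  1     4,250.00     4,136.2530     4,136.2530       8,272.5061
  2     4,250.00     4,025.5504     8,051.1008      24,153.3024
  3     4,250.00     3,917.8106    11,753.4318      47,013.7274
  4     4,250.00     3,812.9544    15,251.8175      76,259.0874
  5     4,250.00     3,710.9045    18,554.5225     111,327.1348
  6    54,250.00    46,100.8316   276,604.9894   1,936,234.9257
  Σ                 65,704.3045   334,352.1150   2,203,260.6837
P = 65,704.3045.
Convexity = Σ t(t+1)·PV / [P·(1+y)²] = 2,203,260.6837 / (65,704.3045 × 1.055756) = 31.76204.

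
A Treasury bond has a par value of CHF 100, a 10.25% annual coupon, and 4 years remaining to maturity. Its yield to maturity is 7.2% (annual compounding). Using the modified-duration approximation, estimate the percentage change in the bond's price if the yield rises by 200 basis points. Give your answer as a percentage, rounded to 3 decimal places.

-6.535%

Periodic yield y = 0.072. Modified duration first:
  t   CF        PV=CF/(1+0.072)^t    t·PV
  1        10.25         9.5616         9.5616
  2        10.25         8.9194        17.8387
  3        10.25         8.3203        24.9609
  4       110.25        83.4833       333.9331
  Σ                    110.2845       386.2943
P = 110.2845; D_Mac = 3.50271 yrs; D_mod = 3.50271/(1+0.072) = 3.26745 yrs.
ΔP/P ≈ -D_mod · Δy = -3.26745 × (+0.02) = -0.065349 = -6.5349%.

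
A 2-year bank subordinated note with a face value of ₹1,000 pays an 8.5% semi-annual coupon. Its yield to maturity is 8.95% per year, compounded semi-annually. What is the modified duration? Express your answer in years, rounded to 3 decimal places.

Periodic yield y = 0.04475. First find Macaulay duration:
  t   CF        PV=CF/(1+0.04475)^t    t·PV
  1        42.50        40.6796        40.6796
  2        42.50        38.9372        77.8743
  3        42.50        37.2693       111.8080
  4     1,042.50       875.0373     3,500.1490
  Σ                    991.9233     3,730.5110
P = 991.9233; Macaulay duration = 3,730.5110 / 991.9233 = 3.76089 half-year periods = 1.88044 years.
Modified duration = D_Mac / (1 + y) = 1.88044 / 1.04475 = 1.79990 years.

1.800 years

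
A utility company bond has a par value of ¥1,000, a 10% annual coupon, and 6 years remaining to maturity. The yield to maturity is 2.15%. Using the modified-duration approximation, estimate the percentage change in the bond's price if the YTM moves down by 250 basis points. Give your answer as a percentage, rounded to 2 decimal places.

Periodic yield y = 0.0215. Modified duration first:
  t   CF        PV=CF/(1+0.0215)^t    t·PV
  1       100.00        97.8953        97.8953
  2       100.00        95.8348       191.6696
  3       100.00        93.8177       281.4532
  4       100.00        91.8431       367.3724
  5       100.00        89.9100       449.5502
  6     1,100.00       968.1942     5,809.1650
  Σ                  1,437.4951     7,197.1055
P = 1,437.4951; D_Mac = 5.00670 yrs; D_mod = 5.00670/(1+0.0215) = 4.90132 yrs.
ΔP/P ≈ -D_mod · Δy = -4.90132 × (-0.025) = +0.122533 = +12.2533%.

+12.25%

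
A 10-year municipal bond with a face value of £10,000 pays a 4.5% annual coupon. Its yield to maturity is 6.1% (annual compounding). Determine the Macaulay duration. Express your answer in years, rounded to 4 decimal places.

Periodic yield y = 0.061. Discount each cash flow and weight by its year:
  t   CF        PV=CF/(1+0.061)^t    t·PV
  1       450.00       424.1282       424.1282
  2       450.00       399.7438       799.4876
  3       450.00       376.7614     1,130.2841
  4       450.00       355.1003     1,420.4010
  5       450.00       334.6845     1,673.4225
  6       450.00       315.4425     1,892.6550
  7       450.00       297.3068     2,081.1475
  8       450.00       280.2138     2,241.7100
  9       450.00       264.1034     2,376.9310
  10   10,450.00     5,780.4607    57,804.6068
  Σ                  8,827.9453    71,844.7737
Price P = Σ PV = 8,827.9453.
Macaulay duration = Σ(t·PV) / P = 71,844.7737 / 8,827.9453 = 8.13833 years.

8.1383 years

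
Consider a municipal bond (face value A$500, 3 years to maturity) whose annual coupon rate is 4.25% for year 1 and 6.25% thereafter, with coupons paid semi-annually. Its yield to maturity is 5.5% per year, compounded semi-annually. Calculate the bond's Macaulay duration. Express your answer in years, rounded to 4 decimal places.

Periodic yield y = 0.0275. Discount each cash flow and weight by its period:
  t   CF        PV=CF/(1+0.0275)^t    t·PV
  1       10.625        10.3406        10.3406
  2       10.625        10.0639        20.1278
  3       15.625        14.4037        43.2111
  4       15.625        14.0182        56.0729
  5       15.625        13.6430        68.2152
  6      515.625       438.1703     2,629.0221
  Σ                    500.6398     2,826.9896
Price P = Σ PV = 500.6398.
Macaulay duration = Σ(t·PV) / P = 2,826.9896 / 500.6398 = 5.64675 half-year periods.
In years: 5.64675 / 2 = 2.82338 years.

2.8234 years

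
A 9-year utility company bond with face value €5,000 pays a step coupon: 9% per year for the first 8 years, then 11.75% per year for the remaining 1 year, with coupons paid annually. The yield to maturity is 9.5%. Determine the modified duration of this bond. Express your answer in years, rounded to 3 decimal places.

5.960 years

Periodic yield y = 0.095. First find Macaulay duration:
  t   CF        PV=CF/(1+0.095)^t    t·PV
  1       450.00       410.9589       410.9589
  2       450.00       375.3049       750.6099
  3       450.00       342.7442     1,028.2327
  4       450.00       313.0084     1,252.0337
  5       450.00       285.8524     1,429.2622
  6       450.00       261.0525     1,566.3148
  7       450.00       238.4041     1,668.8285
  8       450.00       217.7206     1,741.7650
  9     5,587.50     2,468.8259    22,219.4330
  Σ                  4,913.8720    32,067.4388
P = 4,913.8720; Macaulay duration = 32,067.4388 / 4,913.8720 = 6.52590 years.
Modified duration = D_Mac / (1 + y) = 6.52590 / 1.095 = 5.95973 years.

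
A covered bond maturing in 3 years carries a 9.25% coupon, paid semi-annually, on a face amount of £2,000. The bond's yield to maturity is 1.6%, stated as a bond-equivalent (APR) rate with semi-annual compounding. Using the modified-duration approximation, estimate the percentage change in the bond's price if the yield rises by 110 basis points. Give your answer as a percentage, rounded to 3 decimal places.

-2.970%

Periodic yield y = 0.008. Modified duration first:
  t   CF        PV=CF/(1+0.008)^t    t·PV
  1        92.50        91.7659        91.7659
  2        92.50        91.0376       182.0751
  3        92.50        90.3151       270.9452
  4        92.50        89.5983       358.3931
  5        92.50        88.8872       444.4358
  6     2,092.50     1,994.8134    11,968.8803
  Σ                  2,446.4173    13,316.4954
P = 2,446.4173; D_Mac = 5.44326 half-year periods = 2.72163 yrs; D_mod = 2.72163/(1+0.008) = 2.70003 yrs.
ΔP/P ≈ -D_mod · Δy = -2.70003 × (+0.011) = -0.029700 = -2.9700%.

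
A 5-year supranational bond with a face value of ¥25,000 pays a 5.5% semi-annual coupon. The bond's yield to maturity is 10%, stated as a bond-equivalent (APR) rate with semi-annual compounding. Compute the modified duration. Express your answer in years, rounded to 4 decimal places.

Periodic yield y = 0.05. First find Macaulay duration:
  t   CF        PV=CF/(1+0.05)^t    t·PV
  1       687.50       654.7619       654.7619
  2       687.50       623.5828     1,247.1655
  3       687.50       593.8883     1,781.6650
  4       687.50       565.6080     2,262.4318
  5       687.50       538.6742     2,693.3712
  6       687.50       513.0231     3,078.1385
  7       687.50       488.5934     3,420.1539
  8       687.50       465.3271     3,722.6165
  9       687.50       443.1686     3,988.5177
  10   25,687.50    15,769.8967   157,698.9670
  Σ                 20,656.5241   180,547.7891
P = 20,656.5241; Macaulay duration = 180,547.7891 / 20,656.5241 = 8.74047 half-year periods = 4.37024 years.
Modified duration = D_Mac / (1 + y) = 4.37024 / 1.05 = 4.16213 years.

4.1621 years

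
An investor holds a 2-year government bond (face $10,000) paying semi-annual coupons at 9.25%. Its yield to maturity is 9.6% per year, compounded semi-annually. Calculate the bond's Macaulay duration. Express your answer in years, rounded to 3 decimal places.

Periodic yield y = 0.048. Discount each cash flow and weight by its period:
  t   CF        PV=CF/(1+0.048)^t    t·PV
  1       462.50       441.3168       441.3168
  2       462.50       421.1038       842.2076
  3       462.50       401.8166     1,205.4498
  4    10,462.50     8,673.4193    34,693.6771
  Σ                  9,937.6565    37,182.6513
Price P = Σ PV = 9,937.6565.
Macaulay duration = Σ(t·PV) / P = 37,182.6513 / 9,937.6565 = 3.74159 half-year periods.
In years: 3.74159 / 2 = 1.87080 years.

1.871 years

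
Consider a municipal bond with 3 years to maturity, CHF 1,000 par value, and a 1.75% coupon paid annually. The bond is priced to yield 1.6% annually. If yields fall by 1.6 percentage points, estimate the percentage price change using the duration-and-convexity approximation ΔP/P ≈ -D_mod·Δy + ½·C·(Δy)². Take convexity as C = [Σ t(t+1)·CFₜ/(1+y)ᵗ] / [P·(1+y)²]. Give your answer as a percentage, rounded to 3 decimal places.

With y = 0.016:
  t   CF        PV=CF/(1+0.016)^t    t·PV        t(t+1)·PV
  1        17.50        17.2244        17.2244          34.4488
  2        17.50        16.9532        33.9063         101.7190
  3     1,017.50       970.1822     2,910.5465      11,642.1862
  Σ                  1,004.3597     2,961.6773      11,778.3540
P = 1,004.3597; D_Mac = 2.94882 yrs; D_mod = 2.90238 yrs; C = 11.36077.
Duration effect: -2.90238 × (-0.016) = +0.046438
Convexity effect: 0.5 × 11.36077 × (-0.016)² = +0.0014542
ΔP/P ≈ +0.046438 + 0.0014542 = +0.047892 = +4.7892%.

+4.789%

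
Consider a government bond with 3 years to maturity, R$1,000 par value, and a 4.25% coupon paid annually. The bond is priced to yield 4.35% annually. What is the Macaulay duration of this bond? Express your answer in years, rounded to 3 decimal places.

Periodic yield y = 0.0435. Discount each cash flow and weight by its year:
  t   CF        PV=CF/(1+0.0435)^t    t·PV
  1        42.50        40.7283        40.7283
  2        42.50        39.0305        78.0610
  3     1,042.50       917.4844     2,752.4533
  Σ                    997.2432     2,871.2426
Price P = Σ PV = 997.2432.
Macaulay duration = Σ(t·PV) / P = 2,871.2426 / 997.2432 = 2.87918 years.

2.879 years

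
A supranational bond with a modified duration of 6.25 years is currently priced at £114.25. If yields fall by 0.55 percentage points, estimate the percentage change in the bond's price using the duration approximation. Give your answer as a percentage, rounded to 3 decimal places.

+3.438%

Duration approximation: ΔP/P ≈ -D_mod · Δy = -6.25 × (-0.0055) = +0.034375.
As a percentage: +3.4375%.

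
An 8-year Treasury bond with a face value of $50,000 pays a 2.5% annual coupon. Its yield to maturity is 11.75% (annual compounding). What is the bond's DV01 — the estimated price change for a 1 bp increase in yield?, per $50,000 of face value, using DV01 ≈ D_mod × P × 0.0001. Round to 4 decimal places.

$16.9173

Periodic yield y = 0.1175.
  t   CF        PV=CF/(1+0.1175)^t    t·PV
  1     1,250.00     1,118.5682     1,118.5682
  2     1,250.00     1,000.9559     2,001.9118
  3     1,250.00       895.7100     2,687.1300
  4     1,250.00       801.5302     3,206.1208
  5     1,250.00       717.2530     3,586.2648
  6     1,250.00       641.8371     3,851.0226
  7     1,250.00       574.3509     4,020.4562
  8    51,250.00    21,072.3813   168,579.0501
  Σ                 26,822.5865   189,050.5245
P = 26,822.5865; D_Mac = 7.04818 yrs; D_mod = 6.30710 yrs.
DV01 ≈ 6.30710 × 26,822.5865 × 0.0001 = 16.917273.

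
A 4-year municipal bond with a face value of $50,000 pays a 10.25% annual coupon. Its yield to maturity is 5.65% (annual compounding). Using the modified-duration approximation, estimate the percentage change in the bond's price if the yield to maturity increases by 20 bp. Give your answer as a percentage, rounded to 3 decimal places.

-0.666%

Periodic yield y = 0.0565. Modified duration first:
  t   CF        PV=CF/(1+0.0565)^t    t·PV
  1     5,125.00     4,850.9229     4,850.9229
  2     5,125.00     4,591.5029     9,183.0059
  3     5,125.00     4,345.9564    13,037.8692
  4    55,125.00    44,245.6518   176,982.6071
  Σ                 58,034.0340   204,054.4050
P = 58,034.0340; D_Mac = 3.51612 yrs; D_mod = 3.51612/(1+0.0565) = 3.32808 yrs.
ΔP/P ≈ -D_mod · Δy = -3.32808 × (+0.002) = -0.006656 = -0.6656%.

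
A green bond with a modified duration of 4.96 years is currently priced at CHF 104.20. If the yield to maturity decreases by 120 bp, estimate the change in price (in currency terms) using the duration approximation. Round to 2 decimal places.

+CHF 6.20

Duration approximation: ΔP/P ≈ -D_mod · Δy = -4.96 × (-0.012) = +0.059520.
ΔP ≈ 104.20 × (+0.059520) = +6.201984.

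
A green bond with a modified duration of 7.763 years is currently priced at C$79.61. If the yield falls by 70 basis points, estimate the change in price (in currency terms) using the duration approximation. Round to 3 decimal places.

+C$4.326

Duration approximation: ΔP/P ≈ -D_mod · Δy = -7.763 × (-0.007) = +0.054341.
ΔP ≈ 79.61 × (+0.054341) = +4.32608701.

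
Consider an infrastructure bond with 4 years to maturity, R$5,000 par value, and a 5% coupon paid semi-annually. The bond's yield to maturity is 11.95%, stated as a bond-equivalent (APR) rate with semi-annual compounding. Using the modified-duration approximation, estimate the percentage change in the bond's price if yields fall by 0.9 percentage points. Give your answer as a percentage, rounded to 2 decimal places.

+3.08%

Periodic yield y = 0.05975. Modified duration first:
  t   CF        PV=CF/(1+0.05975)^t    t·PV
  1       125.00       117.9523       117.9523
  2       125.00       111.3020       222.6041
  3       125.00       105.0267       315.0801
  4       125.00        99.1052       396.4207
  5       125.00        93.5175       467.5875
  6       125.00        88.2449       529.4692
  7       125.00        83.2695       582.8866
  8     5,125.00     3,221.5618    25,772.4945
  Σ                  3,919.9800    28,404.4950
P = 3,919.9800; D_Mac = 7.24608 half-year periods = 3.62304 yrs; D_mod = 3.62304/(1+0.05975) = 3.41877 yrs.
ΔP/P ≈ -D_mod · Δy = -3.41877 × (-0.009) = +0.030769 = +3.0769%.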